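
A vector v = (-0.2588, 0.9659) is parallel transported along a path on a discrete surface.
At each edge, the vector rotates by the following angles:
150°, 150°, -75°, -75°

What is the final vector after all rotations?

Total rotation: 150° + 150° + (-75°) + (-75°) = 150°. Final vector: (-0.2588, -0.9659)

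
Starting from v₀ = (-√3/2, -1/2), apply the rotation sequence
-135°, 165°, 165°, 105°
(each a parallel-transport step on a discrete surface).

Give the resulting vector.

Total rotation: (-135°) + 165° + 165° + 105° = 300° ≡ -60° (mod 360°). Final vector: (-0.8660, 0.5000)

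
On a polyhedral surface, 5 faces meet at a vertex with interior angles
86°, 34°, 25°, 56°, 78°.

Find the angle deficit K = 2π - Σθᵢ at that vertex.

Sum of angles = 279°. K = 360° - 279° = 81° = 9π/20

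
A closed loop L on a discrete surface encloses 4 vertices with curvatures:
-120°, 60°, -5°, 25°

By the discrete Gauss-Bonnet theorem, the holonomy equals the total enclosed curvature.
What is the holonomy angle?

Holonomy = total enclosed curvature = (-120°) + 60° + (-5°) + 25° = -40°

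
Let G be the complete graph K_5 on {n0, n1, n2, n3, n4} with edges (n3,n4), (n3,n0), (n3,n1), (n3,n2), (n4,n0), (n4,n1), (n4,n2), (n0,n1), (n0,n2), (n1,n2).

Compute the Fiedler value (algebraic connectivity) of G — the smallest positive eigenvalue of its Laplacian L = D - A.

For the complete graph K_n, L = nI − J (J = all-ones matrix). J has eigenvalues n (once, eigenvector 𝟙) and 0 (multiplicity n−1), so L has eigenvalues 0 (once) and n (multiplicity n−1). Here n = 5: eigenvalue 0 once and 5 with multiplicity 4.
Laplacian eigenvalues: [0.0, 5.0, 5.0, 5.0, 5.0]. Algebraic connectivity (smallest non-zero eigenvalue) = 5.0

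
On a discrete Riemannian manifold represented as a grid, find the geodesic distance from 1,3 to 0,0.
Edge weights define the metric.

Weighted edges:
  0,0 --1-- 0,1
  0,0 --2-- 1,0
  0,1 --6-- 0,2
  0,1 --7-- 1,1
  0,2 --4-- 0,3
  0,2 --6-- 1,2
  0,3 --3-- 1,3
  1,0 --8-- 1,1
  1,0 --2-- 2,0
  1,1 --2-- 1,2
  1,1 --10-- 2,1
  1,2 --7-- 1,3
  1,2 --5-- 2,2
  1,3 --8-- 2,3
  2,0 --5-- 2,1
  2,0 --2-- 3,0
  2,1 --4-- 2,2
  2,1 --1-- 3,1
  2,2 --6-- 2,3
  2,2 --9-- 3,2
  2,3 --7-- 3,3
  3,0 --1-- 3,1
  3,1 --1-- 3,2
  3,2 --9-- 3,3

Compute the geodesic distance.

Shortest path: 1,3 → 0,3 → 0,2 → 0,1 → 0,0, total weight = 14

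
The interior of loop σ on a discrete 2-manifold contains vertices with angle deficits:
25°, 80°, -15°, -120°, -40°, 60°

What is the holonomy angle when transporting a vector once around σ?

Holonomy = total enclosed curvature = 25° + 80° + (-15°) + (-120°) + (-40°) + 60° = -10°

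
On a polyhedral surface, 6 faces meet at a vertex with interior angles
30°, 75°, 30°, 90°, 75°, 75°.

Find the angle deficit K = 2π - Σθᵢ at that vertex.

Sum of angles = 375°. K = 360° - 375° = -15°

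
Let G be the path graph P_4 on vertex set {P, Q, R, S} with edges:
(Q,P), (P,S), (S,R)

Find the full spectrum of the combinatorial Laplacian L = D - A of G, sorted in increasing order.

The path graph P_n has Laplacian eigenvalues λ_k = 2 − 2cos(kπ/n), k = 0, 1, …, n−1. Here n = 4:
k=0: 2 − 2cos(0) = 0.0; k=1: 2 − 2cos(π/4) = 0.5858; k=2: 2 − 2cos(π/2) = 2.0; k=3: 2 − 2cos(3π/4) = 3.4142.
Laplacian eigenvalues (increasing order): [0.0, 0.5858, 2.0, 3.4142]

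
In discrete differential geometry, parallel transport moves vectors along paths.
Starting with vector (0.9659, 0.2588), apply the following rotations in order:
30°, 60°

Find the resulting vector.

Total rotation: 30° + 60° = 90°. Final vector: (-0.2588, 0.9659)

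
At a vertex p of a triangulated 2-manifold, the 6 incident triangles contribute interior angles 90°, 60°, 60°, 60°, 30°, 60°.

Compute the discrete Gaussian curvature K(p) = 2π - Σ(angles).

Sum of angles = 360°. K = 360° - 360° = 0°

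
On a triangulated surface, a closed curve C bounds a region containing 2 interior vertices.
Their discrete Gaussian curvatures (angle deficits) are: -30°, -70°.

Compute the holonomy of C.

Holonomy = total enclosed curvature = (-30°) + (-70°) = -100°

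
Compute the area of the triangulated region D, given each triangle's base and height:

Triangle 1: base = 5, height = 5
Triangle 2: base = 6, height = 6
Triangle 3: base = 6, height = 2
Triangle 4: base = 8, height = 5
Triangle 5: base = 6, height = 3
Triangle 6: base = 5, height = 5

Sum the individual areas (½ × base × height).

(1/2)×5×5 + (1/2)×6×6 + (1/2)×6×2 + (1/2)×8×5 + (1/2)×6×3 + (1/2)×5×5 = 78.0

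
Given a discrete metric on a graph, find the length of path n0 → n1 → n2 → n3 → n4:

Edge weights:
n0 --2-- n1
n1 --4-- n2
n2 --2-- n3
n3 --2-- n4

Arc length = 2 + 4 + 2 + 2 = 10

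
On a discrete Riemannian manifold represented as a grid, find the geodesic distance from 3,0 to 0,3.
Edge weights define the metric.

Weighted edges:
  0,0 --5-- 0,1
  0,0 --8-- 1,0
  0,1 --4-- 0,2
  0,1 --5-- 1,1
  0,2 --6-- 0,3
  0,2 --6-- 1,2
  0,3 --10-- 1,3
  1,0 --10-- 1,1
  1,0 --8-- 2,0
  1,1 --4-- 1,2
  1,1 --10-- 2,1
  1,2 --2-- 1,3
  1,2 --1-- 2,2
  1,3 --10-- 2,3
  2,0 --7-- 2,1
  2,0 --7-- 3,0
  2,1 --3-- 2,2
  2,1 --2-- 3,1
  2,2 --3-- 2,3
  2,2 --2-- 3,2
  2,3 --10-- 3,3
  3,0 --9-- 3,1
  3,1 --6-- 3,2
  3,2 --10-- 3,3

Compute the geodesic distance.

Shortest path: 3,0 → 3,1 → 2,1 → 2,2 → 1,2 → 1,3 → 0,3, total weight = 27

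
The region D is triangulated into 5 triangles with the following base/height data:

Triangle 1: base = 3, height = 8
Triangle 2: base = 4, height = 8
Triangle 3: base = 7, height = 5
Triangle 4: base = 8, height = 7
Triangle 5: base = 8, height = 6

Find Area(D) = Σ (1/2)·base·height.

(1/2)×3×8 + (1/2)×4×8 + (1/2)×7×5 + (1/2)×8×7 + (1/2)×8×6 = 97.5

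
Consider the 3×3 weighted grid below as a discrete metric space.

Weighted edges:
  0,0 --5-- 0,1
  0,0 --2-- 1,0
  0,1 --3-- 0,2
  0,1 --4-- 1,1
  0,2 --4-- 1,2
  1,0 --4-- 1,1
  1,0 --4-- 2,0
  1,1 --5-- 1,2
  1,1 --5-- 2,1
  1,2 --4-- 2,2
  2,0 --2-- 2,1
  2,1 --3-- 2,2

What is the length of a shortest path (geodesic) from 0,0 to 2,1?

Shortest path: 0,0 → 1,0 → 2,0 → 2,1, total weight = 8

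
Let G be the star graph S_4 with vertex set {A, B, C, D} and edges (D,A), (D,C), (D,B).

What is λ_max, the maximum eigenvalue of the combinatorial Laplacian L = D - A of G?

The star S_4 is the complete bipartite graph K_{1,3} (one hub of degree 3, 3 leaves of degree 1). The Laplacian spectrum of K_{p,q} is 0, p (multiplicity q−1), q (multiplicity p−1), p+q. With p = 1, q = 3: 0 once, 1 with multiplicity 2, and 4 once. (Check: trace L = sum of degrees = 6 = 2·1 + 4.)
Laplacian eigenvalues: [0.0, 1.0, 1.0, 4.0]. Largest eigenvalue (spectral radius) = 4.0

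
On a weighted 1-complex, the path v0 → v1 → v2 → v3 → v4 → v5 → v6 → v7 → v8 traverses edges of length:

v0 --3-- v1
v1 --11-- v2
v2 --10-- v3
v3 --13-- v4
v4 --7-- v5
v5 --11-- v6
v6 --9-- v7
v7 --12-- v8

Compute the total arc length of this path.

Arc length = 3 + 11 + 10 + 13 + 7 + 11 + 9 + 12 = 76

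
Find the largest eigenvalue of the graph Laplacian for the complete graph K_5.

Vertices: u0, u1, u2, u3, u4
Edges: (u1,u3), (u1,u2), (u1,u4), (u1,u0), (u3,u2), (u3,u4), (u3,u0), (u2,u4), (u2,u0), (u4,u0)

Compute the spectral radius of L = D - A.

For the complete graph K_n, L = nI − J (J = all-ones matrix). J has eigenvalues n (once, eigenvector 𝟙) and 0 (multiplicity n−1), so L has eigenvalues 0 (once) and n (multiplicity n−1). Here n = 5: eigenvalue 0 once and 5 with multiplicity 4.
Laplacian eigenvalues: [0.0, 5.0, 5.0, 5.0, 5.0]. Largest eigenvalue (spectral radius) = 5.0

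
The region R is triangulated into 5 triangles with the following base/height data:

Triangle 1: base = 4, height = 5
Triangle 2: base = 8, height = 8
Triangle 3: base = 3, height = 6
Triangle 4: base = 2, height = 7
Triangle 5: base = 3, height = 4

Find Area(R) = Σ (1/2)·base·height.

(1/2)×4×5 + (1/2)×8×8 + (1/2)×3×6 + (1/2)×2×7 + (1/2)×3×4 = 64.0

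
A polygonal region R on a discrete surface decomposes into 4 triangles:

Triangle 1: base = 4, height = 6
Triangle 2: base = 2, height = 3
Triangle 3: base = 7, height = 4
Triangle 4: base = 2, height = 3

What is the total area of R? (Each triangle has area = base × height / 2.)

(1/2)×4×6 + (1/2)×2×3 + (1/2)×7×4 + (1/2)×2×3 = 32.0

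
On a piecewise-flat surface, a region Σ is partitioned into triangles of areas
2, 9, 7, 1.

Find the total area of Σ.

2 + 9 + 7 + 1 = 19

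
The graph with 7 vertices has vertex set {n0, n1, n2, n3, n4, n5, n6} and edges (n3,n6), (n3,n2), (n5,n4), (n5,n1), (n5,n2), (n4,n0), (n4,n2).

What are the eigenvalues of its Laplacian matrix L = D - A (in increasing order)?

Degrees: deg(n0) = 1, deg(n1) = 1, deg(n2) = 3, deg(n3) = 2, deg(n4) = 3, deg(n5) = 3, deg(n6) = 1.
L = D − A with rows/columns ordered (n0, n1, n2, n3, n4, n5, n6):
  [ 1,  0,  0,  0, -1,  0,  0]
  [ 0,  1,  0,  0,  0, -1,  0]
  [ 0,  0,  3, -1, -1, -1,  0]
  [ 0,  0, -1,  2,  0,  0, -1]
  [-1,  0, -1,  0,  3, -1,  0]
  [ 0, -1, -1,  0, -1,  3,  0]
  [ 0,  0,  0, -1,  0,  0,  1]
Characteristic polynomial: det(λI − L) = λ(λ² − 3λ + 1)(λ² − 5λ + 3)(λ² − 6λ + 7).
Roots: λ = 0; (λ² − 3λ + 1) = 0 ⇒ λ = (3 ± √5)/2 ≈ 0.382, 2.618; (λ² − 5λ + 3) = 0 ⇒ λ = (5 ± √13)/2 ≈ 0.6972, 4.3028; (λ² − 6λ + 7) = 0 ⇒ λ = 3 ± √2 ≈ 1.5858, 4.4142.
(Check: the roots sum (with multiplicity) to 14, matching trace L = Σdeg = 2·7 = 14.)
Laplacian eigenvalues (increasing order): [0.0, 0.382, 0.6972, 1.5858, 2.618, 4.3028, 4.4142]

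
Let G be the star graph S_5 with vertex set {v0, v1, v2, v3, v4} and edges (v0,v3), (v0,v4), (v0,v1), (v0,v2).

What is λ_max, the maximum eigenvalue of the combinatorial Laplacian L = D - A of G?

The star S_5 is the complete bipartite graph K_{1,4} (one hub of degree 4, 4 leaves of degree 1). The Laplacian spectrum of K_{p,q} is 0, p (multiplicity q−1), q (multiplicity p−1), p+q. With p = 1, q = 4: 0 once, 1 with multiplicity 3, and 5 once. (Check: trace L = sum of degrees = 8 = 3·1 + 5.)
Laplacian eigenvalues: [0.0, 1.0, 1.0, 1.0, 5.0]. Largest eigenvalue (spectral radius) = 5.0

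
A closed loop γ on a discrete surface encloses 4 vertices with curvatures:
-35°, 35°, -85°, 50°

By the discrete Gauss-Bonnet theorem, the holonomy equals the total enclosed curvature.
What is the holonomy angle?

Holonomy = total enclosed curvature = (-35°) + 35° + (-85°) + 50° = -35°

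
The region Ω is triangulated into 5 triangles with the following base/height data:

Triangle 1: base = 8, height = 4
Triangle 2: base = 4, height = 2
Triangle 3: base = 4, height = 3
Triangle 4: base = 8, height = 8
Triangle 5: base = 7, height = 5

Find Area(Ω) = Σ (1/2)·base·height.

(1/2)×8×4 + (1/2)×4×2 + (1/2)×4×3 + (1/2)×8×8 + (1/2)×7×5 = 75.5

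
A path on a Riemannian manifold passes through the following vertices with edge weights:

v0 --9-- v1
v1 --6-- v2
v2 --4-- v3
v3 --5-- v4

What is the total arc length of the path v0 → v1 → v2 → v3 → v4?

Arc length = 9 + 6 + 4 + 5 = 24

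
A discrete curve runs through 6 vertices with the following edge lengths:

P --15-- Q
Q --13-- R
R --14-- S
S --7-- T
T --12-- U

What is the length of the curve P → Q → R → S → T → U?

Arc length = 15 + 13 + 14 + 7 + 12 = 61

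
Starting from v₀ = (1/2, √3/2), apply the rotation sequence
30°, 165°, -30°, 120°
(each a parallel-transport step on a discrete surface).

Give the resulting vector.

Total rotation: 30° + 165° + (-30°) + 120° = 285° ≡ -75° (mod 360°). Final vector: (0.9659, -0.2588)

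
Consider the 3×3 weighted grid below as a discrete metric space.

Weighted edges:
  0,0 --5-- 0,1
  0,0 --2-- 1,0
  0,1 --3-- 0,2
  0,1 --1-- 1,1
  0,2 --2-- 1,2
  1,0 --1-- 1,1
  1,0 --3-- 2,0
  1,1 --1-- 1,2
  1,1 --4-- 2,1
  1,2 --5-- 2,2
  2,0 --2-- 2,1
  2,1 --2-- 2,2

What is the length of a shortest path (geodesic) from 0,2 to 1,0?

Shortest path: 0,2 → 1,2 → 1,1 → 1,0, total weight = 4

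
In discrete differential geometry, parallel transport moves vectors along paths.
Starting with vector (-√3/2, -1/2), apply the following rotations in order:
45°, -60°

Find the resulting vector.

Total rotation: 45° + (-60°) = -15°. Final vector: (-0.9659, -0.2588)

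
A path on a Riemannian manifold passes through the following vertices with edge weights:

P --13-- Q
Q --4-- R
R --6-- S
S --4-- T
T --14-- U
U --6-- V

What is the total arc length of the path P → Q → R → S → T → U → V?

Arc length = 13 + 4 + 6 + 4 + 14 + 6 = 47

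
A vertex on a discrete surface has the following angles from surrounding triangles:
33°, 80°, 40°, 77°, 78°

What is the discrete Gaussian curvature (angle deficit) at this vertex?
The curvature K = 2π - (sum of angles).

Sum of angles = 308°. K = 360° - 308° = 52° = 13π/45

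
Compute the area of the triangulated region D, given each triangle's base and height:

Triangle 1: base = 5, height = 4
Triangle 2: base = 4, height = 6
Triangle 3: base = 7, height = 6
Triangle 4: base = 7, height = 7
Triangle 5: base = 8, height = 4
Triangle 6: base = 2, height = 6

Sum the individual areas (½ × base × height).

(1/2)×5×4 + (1/2)×4×6 + (1/2)×7×6 + (1/2)×7×7 + (1/2)×8×4 + (1/2)×2×6 = 89.5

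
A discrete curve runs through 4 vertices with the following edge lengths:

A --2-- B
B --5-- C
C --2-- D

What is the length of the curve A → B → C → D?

Arc length = 2 + 5 + 2 = 9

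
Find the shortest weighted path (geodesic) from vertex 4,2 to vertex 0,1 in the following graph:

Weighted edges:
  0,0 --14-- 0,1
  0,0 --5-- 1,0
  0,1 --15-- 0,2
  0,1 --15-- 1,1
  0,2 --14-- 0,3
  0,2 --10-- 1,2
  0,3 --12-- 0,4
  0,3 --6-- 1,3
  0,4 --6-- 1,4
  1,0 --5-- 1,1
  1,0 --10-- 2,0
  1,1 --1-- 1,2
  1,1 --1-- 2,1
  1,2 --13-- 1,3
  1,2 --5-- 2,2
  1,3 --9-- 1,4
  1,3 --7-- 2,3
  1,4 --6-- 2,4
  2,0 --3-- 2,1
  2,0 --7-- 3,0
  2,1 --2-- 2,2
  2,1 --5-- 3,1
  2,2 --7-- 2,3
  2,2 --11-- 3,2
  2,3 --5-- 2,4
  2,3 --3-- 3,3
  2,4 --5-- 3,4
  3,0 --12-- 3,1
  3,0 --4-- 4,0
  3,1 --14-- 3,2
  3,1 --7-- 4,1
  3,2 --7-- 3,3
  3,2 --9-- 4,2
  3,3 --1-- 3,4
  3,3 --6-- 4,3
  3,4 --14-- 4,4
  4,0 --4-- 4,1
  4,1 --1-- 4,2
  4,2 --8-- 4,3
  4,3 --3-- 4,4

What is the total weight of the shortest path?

Shortest path: 4,2 → 4,1 → 3,1 → 2,1 → 1,1 → 0,1, total weight = 29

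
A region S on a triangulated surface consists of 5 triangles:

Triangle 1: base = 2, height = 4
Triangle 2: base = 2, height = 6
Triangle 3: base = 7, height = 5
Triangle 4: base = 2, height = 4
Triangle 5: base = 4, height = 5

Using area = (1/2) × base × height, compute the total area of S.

(1/2)×2×4 + (1/2)×2×6 + (1/2)×7×5 + (1/2)×2×4 + (1/2)×4×5 = 41.5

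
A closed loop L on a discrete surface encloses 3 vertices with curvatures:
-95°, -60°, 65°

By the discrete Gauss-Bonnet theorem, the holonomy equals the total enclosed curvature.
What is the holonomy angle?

Holonomy = total enclosed curvature = (-95°) + (-60°) + 65° = -90°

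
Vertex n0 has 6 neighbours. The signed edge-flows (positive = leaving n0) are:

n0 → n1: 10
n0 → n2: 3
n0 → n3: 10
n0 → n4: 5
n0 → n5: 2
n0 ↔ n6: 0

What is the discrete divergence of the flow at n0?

Divergence = sum of outgoing flows = 10 + 3 + 10 + 5 + 2 + 0 = 30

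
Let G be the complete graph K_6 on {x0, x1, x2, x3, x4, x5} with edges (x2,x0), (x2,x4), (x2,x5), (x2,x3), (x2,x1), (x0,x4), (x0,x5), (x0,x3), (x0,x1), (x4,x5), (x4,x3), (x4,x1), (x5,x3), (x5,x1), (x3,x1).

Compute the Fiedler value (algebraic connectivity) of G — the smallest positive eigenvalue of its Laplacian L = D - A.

For the complete graph K_n, L = nI − J (J = all-ones matrix). J has eigenvalues n (once, eigenvector 𝟙) and 0 (multiplicity n−1), so L has eigenvalues 0 (once) and n (multiplicity n−1). Here n = 6: eigenvalue 0 once and 6 with multiplicity 5.
Laplacian eigenvalues: [0.0, 6.0, 6.0, 6.0, 6.0, 6.0]. Algebraic connectivity (smallest non-zero eigenvalue) = 6.0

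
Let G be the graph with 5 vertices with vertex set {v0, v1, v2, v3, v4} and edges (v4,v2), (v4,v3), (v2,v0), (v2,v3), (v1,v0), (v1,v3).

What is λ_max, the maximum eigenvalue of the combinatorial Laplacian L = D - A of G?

Degrees: deg(v0) = 2, deg(v1) = 2, deg(v2) = 3, deg(v3) = 3, deg(v4) = 2.
L = D − A with rows/columns ordered (v0, v1, v2, v3, v4):
  [ 2, -1, -1,  0,  0]
  [-1,  2,  0, -1,  0]
  [-1,  0,  3, -1, -1]
  [ 0, -1, -1,  3, -1]
  [ 0,  0, -1, -1,  2]
Characteristic polynomial: det(λI − L) = λ(λ² − 5λ + 5)(λ² − 7λ + 11).
Roots: λ = 0; (λ² − 5λ + 5) = 0 ⇒ λ = (5 ± √5)/2 ≈ 1.382, 3.618; (λ² − 7λ + 11) = 0 ⇒ λ = (7 ± √5)/2 ≈ 2.382, 4.618.
(Check: the roots sum (with multiplicity) to 12, matching trace L = Σdeg = 2·6 = 12.)
Laplacian eigenvalues: [0.0, 1.382, 2.382, 3.618, 4.618]. Largest eigenvalue (spectral radius) = 4.618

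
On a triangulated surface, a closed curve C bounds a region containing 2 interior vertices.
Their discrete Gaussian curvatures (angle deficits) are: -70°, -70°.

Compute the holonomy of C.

Holonomy = total enclosed curvature = (-70°) + (-70°) = -140°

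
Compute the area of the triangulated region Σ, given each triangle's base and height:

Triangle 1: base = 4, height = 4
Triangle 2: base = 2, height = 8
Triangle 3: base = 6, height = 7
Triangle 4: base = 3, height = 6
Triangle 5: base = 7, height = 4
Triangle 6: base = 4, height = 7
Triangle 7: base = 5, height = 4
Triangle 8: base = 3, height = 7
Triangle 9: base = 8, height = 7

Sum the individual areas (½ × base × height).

(1/2)×4×4 + (1/2)×2×8 + (1/2)×6×7 + (1/2)×3×6 + (1/2)×7×4 + (1/2)×4×7 + (1/2)×5×4 + (1/2)×3×7 + (1/2)×8×7 = 122.5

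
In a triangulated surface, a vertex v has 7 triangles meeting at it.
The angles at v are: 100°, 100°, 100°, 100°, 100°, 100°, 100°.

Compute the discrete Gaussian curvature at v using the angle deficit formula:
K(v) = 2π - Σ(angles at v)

Sum of angles = 700°. K = 360° - 700° = -340° = -17π/9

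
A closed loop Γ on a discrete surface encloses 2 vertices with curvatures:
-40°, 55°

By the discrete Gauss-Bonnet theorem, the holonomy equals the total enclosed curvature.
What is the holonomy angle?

Holonomy = total enclosed curvature = (-40°) + 55° = 15°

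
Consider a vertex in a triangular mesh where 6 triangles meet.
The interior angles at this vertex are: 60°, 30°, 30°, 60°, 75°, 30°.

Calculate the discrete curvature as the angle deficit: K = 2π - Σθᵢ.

Sum of angles = 285°. K = 360° - 285° = 75° = 5π/12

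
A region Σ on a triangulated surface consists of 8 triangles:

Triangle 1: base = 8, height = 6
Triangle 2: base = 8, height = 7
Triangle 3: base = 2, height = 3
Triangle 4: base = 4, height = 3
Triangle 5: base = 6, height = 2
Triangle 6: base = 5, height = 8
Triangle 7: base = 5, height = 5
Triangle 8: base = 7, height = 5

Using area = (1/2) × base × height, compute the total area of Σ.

(1/2)×8×6 + (1/2)×8×7 + (1/2)×2×3 + (1/2)×4×3 + (1/2)×6×2 + (1/2)×5×8 + (1/2)×5×5 + (1/2)×7×5 = 117.0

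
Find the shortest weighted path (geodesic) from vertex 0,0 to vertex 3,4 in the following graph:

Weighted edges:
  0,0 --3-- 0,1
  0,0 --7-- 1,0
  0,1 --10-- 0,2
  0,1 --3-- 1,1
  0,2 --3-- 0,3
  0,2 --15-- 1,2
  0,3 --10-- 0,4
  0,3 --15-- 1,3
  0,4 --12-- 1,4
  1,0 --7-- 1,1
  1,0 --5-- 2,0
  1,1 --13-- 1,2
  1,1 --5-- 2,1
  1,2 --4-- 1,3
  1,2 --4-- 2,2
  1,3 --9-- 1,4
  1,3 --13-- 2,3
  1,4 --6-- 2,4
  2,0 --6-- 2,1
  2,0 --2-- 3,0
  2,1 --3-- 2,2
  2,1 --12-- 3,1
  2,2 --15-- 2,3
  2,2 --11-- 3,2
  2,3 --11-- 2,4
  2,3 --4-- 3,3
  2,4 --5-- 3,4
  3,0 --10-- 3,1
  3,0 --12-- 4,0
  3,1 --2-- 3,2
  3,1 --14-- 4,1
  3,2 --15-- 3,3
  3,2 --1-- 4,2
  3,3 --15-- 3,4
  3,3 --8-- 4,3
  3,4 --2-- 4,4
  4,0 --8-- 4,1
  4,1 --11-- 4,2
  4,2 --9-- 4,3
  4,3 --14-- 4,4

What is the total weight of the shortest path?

Shortest path: 0,0 → 0,1 → 1,1 → 2,1 → 2,2 → 1,2 → 1,3 → 1,4 → 2,4 → 3,4, total weight = 42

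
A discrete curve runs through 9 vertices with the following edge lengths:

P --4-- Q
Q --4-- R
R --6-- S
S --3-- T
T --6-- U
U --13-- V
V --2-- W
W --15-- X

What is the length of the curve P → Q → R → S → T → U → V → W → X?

Arc length = 4 + 4 + 6 + 3 + 6 + 13 + 2 + 15 = 53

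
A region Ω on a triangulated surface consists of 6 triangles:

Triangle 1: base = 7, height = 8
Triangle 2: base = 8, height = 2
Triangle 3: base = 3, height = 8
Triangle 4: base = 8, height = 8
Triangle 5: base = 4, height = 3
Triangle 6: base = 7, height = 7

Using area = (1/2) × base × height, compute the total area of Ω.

(1/2)×7×8 + (1/2)×8×2 + (1/2)×3×8 + (1/2)×8×8 + (1/2)×4×3 + (1/2)×7×7 = 110.5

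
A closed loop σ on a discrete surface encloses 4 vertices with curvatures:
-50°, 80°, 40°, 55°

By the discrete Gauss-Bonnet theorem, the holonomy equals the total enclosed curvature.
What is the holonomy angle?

Holonomy = total enclosed curvature = (-50°) + 80° + 40° + 55° = 125°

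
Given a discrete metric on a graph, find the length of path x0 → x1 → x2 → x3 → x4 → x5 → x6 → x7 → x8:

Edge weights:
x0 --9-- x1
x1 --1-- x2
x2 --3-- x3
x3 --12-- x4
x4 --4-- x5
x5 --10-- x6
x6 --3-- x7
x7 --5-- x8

Arc length = 9 + 1 + 3 + 12 + 4 + 10 + 3 + 5 = 47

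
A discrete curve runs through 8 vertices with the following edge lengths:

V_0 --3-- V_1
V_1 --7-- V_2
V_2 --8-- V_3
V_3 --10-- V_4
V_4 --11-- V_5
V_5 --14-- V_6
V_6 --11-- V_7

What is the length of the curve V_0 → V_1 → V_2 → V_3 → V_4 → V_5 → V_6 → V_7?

Arc length = 3 + 7 + 8 + 10 + 11 + 14 + 11 = 64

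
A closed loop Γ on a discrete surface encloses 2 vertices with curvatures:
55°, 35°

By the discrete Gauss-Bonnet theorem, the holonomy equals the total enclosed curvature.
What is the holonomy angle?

Holonomy = total enclosed curvature = 55° + 35° = 90°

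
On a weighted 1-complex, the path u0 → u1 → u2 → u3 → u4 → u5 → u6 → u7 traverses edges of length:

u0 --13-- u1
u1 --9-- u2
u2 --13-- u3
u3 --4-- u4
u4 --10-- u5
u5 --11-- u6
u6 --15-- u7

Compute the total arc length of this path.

Arc length = 13 + 9 + 13 + 4 + 10 + 11 + 15 = 75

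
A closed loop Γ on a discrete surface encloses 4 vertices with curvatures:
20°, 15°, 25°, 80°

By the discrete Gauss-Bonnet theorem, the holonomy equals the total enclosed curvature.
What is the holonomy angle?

Holonomy = total enclosed curvature = 20° + 15° + 25° + 80° = 140°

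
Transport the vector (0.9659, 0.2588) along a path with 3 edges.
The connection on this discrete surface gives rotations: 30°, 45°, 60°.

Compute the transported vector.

Total rotation: 30° + 45° + 60° = 135°. Final vector: (-0.8660, 0.5000)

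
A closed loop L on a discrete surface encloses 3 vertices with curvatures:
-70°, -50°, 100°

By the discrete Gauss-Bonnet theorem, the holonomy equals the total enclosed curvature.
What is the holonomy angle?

Holonomy = total enclosed curvature = (-70°) + (-50°) + 100° = -20°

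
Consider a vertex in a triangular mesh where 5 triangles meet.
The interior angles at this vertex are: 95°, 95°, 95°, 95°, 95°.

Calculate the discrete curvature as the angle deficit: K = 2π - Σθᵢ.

Sum of angles = 475°. K = 360° - 475° = -115°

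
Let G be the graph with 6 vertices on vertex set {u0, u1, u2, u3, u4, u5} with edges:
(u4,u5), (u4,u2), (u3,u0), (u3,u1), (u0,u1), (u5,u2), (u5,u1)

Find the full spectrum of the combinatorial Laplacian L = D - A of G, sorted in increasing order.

Degrees: deg(u0) = 2, deg(u1) = 3, deg(u2) = 2, deg(u3) = 2, deg(u4) = 2, deg(u5) = 3.
L = D − A with rows/columns ordered (u0, u1, u2, u3, u4, u5):
  [ 2, -1,  0, -1,  0,  0]
  [-1,  3,  0, -1,  0, -1]
  [ 0,  0,  2,  0, -1, -1]
  [-1, -1,  0,  2,  0,  0]
  [ 0,  0, -1,  0,  2, -1]
  [ 0, -1, -1,  0, -1,  3]
Characteristic polynomial: det(λI − L) = λ(λ² − 5λ + 2)(λ − 3)³.
Roots: λ = 0; (λ² − 5λ + 2) = 0 ⇒ λ = (5 ± √17)/2 ≈ 0.4384, 4.5616; (λ − 3) = 0 ⇒ λ = 3 (multiplicity 3).
(Check: the roots sum (with multiplicity) to 14, matching trace L = Σdeg = 2·7 = 14.)
Laplacian eigenvalues (increasing order): [0.0, 0.4384, 3.0, 3.0, 3.0, 4.5616]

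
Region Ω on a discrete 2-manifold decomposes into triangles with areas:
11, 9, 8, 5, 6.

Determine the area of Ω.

11 + 9 + 8 + 5 + 6 = 39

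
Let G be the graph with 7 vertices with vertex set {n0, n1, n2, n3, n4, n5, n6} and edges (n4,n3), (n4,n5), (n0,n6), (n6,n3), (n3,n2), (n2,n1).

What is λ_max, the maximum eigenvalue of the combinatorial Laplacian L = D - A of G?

Degrees: deg(n0) = 1, deg(n1) = 1, deg(n2) = 2, deg(n3) = 3, deg(n4) = 2, deg(n5) = 1, deg(n6) = 2.
L = D − A with rows/columns ordered (n0, n1, n2, n3, n4, n5, n6):
  [ 1,  0,  0,  0,  0,  0, -1]
  [ 0,  1, -1,  0,  0,  0,  0]
  [ 0, -1,  2, -1,  0,  0,  0]
  [ 0,  0, -1,  3, -1,  0, -1]
  [ 0,  0,  0, -1,  2, -1,  0]
  [ 0,  0,  0,  0, -1,  1,  0]
  [-1,  0,  0, -1,  0,  0,  2]
Characteristic polynomial: det(λI − L) = λ(λ² − 3λ + 1)²(λ² − 6λ + 7).
Roots: λ = 0; (λ² − 3λ + 1) = 0 ⇒ λ = (3 ± √5)/2 ≈ 0.382, 2.618 (multiplicity 2); (λ² − 6λ + 7) = 0 ⇒ λ = 3 ± √2 ≈ 1.5858, 4.4142.
(Check: the roots sum (with multiplicity) to 12, matching trace L = Σdeg = 2·6 = 12.)
Laplacian eigenvalues: [0.0, 0.382, 0.382, 1.5858, 2.618, 2.618, 4.4142]. Largest eigenvalue (spectral radius) = 4.4142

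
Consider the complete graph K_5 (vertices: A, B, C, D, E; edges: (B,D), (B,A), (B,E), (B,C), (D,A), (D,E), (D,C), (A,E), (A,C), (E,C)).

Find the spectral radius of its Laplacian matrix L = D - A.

For the complete graph K_n, L = nI − J (J = all-ones matrix). J has eigenvalues n (once, eigenvector 𝟙) and 0 (multiplicity n−1), so L has eigenvalues 0 (once) and n (multiplicity n−1). Here n = 5: eigenvalue 0 once and 5 with multiplicity 4.
Laplacian eigenvalues: [0.0, 5.0, 5.0, 5.0, 5.0]. Largest eigenvalue (spectral radius) = 5.0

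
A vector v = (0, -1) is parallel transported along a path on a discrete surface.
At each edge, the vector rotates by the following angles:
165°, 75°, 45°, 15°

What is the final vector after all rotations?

Total rotation: 165° + 75° + 45° + 15° = 300° ≡ -60° (mod 360°). Final vector: (-0.8660, -0.5000)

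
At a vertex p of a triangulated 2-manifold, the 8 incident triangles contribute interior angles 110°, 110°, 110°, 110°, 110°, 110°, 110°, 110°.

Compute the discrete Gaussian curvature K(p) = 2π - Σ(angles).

Sum of angles = 880°. K = 360° - 880° = -520° = -26π/9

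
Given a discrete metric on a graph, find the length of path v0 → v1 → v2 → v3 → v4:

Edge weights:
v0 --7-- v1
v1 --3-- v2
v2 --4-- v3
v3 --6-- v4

Arc length = 7 + 3 + 4 + 6 = 20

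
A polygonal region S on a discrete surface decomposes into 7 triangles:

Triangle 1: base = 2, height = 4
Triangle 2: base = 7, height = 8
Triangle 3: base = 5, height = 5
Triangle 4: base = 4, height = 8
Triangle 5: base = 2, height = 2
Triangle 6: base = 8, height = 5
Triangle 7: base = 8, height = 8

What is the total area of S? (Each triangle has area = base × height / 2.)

(1/2)×2×4 + (1/2)×7×8 + (1/2)×5×5 + (1/2)×4×8 + (1/2)×2×2 + (1/2)×8×5 + (1/2)×8×8 = 114.5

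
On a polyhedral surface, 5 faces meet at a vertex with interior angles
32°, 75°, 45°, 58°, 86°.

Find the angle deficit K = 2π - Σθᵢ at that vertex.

Sum of angles = 296°. K = 360° - 296° = 64° = 16π/45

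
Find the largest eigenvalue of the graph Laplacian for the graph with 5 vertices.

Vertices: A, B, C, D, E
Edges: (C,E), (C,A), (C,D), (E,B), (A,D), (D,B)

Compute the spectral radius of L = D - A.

Degrees: deg(A) = 2, deg(B) = 2, deg(C) = 3, deg(D) = 3, deg(E) = 2.
L = D − A with rows/columns ordered (A, B, C, D, E):
  [ 2,  0, -1, -1,  0]
  [ 0,  2,  0, -1, -1]
  [-1,  0,  3, -1, -1]
  [-1, -1, -1,  3,  0]
  [ 0, -1, -1,  0,  2]
Characteristic polynomial: det(λI − L) = λ(λ² − 5λ + 5)(λ² − 7λ + 11).
Roots: λ = 0; (λ² − 5λ + 5) = 0 ⇒ λ = (5 ± √5)/2 ≈ 1.382, 3.618; (λ² − 7λ + 11) = 0 ⇒ λ = (7 ± √5)/2 ≈ 2.382, 4.618.
(Check: the roots sum (with multiplicity) to 12, matching trace L = Σdeg = 2·6 = 12.)
Laplacian eigenvalues: [0.0, 1.382, 2.382, 3.618, 4.618]. Largest eigenvalue (spectral radius) = 4.618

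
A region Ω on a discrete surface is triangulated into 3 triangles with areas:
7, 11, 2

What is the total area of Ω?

7 + 11 + 2 = 20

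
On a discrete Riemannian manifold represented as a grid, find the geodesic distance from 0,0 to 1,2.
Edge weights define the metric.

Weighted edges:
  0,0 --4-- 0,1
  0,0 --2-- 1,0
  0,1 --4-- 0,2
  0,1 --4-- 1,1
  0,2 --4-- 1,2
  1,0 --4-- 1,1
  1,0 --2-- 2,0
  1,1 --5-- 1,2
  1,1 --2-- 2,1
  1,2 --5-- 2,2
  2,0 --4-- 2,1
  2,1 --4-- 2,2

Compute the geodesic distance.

Shortest path: 0,0 → 1,0 → 1,1 → 1,2, total weight = 11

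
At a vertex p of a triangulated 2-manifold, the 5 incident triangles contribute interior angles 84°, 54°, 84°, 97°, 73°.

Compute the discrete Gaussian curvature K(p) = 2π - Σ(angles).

Sum of angles = 392°. K = 360° - 392° = -32° = -8π/45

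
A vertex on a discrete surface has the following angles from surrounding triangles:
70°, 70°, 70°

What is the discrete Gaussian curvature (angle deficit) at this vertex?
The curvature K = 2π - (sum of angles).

Sum of angles = 210°. K = 360° - 210° = 150°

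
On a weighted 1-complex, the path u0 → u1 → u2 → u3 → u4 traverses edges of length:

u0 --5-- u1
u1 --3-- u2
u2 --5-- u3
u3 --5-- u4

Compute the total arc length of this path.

Arc length = 5 + 3 + 5 + 5 = 18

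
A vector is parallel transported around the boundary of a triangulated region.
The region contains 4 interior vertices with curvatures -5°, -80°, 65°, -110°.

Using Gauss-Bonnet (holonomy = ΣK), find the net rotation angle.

Holonomy = total enclosed curvature = (-5°) + (-80°) + 65° + (-110°) = -130°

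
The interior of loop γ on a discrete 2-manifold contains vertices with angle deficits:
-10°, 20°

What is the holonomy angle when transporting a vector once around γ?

Holonomy = total enclosed curvature = (-10°) + 20° = 10°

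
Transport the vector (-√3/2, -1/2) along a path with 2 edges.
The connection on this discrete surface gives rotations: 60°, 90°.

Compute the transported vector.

Total rotation: 60° + 90° = 150°. Final vector: (1, 0)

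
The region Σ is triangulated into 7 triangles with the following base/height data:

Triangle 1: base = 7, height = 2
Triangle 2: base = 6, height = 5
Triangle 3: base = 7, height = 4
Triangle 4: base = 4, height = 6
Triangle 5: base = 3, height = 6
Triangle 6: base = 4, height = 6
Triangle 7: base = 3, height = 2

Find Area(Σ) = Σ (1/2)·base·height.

(1/2)×7×2 + (1/2)×6×5 + (1/2)×7×4 + (1/2)×4×6 + (1/2)×3×6 + (1/2)×4×6 + (1/2)×3×2 = 72.0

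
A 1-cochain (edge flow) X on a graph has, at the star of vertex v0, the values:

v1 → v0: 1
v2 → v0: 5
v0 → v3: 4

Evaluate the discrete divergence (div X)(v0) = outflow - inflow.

Divergence = sum of outgoing flows = (-1) + (-5) + 4 = -2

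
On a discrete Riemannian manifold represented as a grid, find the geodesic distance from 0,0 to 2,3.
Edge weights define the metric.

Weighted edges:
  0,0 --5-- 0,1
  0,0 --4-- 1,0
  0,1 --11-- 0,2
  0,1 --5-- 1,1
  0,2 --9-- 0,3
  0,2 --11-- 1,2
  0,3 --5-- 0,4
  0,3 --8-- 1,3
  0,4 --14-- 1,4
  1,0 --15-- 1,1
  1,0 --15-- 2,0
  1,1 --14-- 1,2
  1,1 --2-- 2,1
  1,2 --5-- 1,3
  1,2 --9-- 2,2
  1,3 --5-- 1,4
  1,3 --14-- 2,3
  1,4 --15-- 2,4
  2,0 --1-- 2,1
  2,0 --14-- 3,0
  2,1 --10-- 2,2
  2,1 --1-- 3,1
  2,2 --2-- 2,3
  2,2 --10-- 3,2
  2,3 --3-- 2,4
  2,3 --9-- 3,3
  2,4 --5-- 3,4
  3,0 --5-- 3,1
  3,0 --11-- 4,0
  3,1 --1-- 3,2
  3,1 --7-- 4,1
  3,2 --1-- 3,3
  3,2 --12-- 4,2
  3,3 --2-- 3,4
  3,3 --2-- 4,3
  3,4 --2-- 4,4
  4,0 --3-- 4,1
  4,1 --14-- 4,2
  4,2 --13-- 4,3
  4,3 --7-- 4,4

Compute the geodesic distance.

Shortest path: 0,0 → 0,1 → 1,1 → 2,1 → 3,1 → 3,2 → 3,3 → 2,3, total weight = 24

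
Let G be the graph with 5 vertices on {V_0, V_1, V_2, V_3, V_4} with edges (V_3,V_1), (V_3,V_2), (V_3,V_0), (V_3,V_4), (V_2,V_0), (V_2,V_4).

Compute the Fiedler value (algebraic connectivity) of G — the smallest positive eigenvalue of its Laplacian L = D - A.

Degrees: deg(V_0) = 2, deg(V_1) = 1, deg(V_2) = 3, deg(V_3) = 4, deg(V_4) = 2.
L = D − A with rows/columns ordered (V_0, V_1, V_2, V_3, V_4):
  [ 2,  0, -1, -1,  0]
  [ 0,  1,  0, -1,  0]
  [-1,  0,  3, -1, -1]
  [-1, -1, -1,  4, -1]
  [ 0,  0, -1, -1,  2]
Characteristic polynomial: det(λI − L) = λ(λ − 1)(λ − 2)(λ − 4)(λ − 5).
Roots: λ = 0; (λ − 1) = 0 ⇒ λ = 1; (λ − 2) = 0 ⇒ λ = 2; (λ − 4) = 0 ⇒ λ = 4; (λ − 5) = 0 ⇒ λ = 5.
(Check: the roots sum (with multiplicity) to 12, matching trace L = Σdeg = 2·6 = 12.)
Laplacian eigenvalues: [0.0, 1.0, 2.0, 4.0, 5.0]. Algebraic connectivity (smallest non-zero eigenvalue) = 1.0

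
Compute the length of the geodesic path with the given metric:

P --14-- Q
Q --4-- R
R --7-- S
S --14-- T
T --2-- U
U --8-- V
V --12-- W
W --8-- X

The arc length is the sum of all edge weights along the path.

Arc length = 14 + 4 + 7 + 14 + 2 + 8 + 12 + 8 = 69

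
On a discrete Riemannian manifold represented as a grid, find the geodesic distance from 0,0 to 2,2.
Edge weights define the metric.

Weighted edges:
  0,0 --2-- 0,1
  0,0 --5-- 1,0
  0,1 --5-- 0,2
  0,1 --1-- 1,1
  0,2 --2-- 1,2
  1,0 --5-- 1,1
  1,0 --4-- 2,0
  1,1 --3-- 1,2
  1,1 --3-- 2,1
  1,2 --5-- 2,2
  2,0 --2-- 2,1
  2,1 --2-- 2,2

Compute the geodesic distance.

Shortest path: 0,0 → 0,1 → 1,1 → 2,1 → 2,2, total weight = 8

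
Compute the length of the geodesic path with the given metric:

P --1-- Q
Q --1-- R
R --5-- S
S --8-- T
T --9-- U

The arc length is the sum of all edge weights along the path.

Arc length = 1 + 1 + 5 + 8 + 9 = 24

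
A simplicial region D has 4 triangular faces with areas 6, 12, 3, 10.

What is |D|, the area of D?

6 + 12 + 3 + 10 = 31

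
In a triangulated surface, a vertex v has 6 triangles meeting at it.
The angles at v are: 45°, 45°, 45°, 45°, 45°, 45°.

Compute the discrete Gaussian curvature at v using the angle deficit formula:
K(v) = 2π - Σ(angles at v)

Sum of angles = 270°. K = 360° - 270° = 90°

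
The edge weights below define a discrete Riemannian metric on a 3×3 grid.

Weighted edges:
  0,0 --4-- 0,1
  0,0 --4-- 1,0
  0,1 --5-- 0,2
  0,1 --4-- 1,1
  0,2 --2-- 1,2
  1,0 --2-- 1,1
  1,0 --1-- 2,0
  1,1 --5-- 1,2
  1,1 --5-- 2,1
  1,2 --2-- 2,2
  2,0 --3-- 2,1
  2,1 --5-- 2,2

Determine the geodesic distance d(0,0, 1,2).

Shortest path: 0,0 → 1,0 → 1,1 → 1,2, total weight = 11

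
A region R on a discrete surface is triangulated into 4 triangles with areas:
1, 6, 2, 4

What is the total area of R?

1 + 6 + 2 + 4 = 13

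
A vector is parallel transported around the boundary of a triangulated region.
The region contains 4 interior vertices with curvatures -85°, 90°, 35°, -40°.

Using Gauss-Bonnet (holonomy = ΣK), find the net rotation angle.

Holonomy = total enclosed curvature = (-85°) + 90° + 35° + (-40°) = 0°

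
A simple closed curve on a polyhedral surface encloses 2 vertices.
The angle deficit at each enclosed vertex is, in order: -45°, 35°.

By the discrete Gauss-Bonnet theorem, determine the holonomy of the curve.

Holonomy = total enclosed curvature = (-45°) + 35° = -10°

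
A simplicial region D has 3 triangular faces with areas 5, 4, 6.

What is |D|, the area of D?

5 + 4 + 6 = 15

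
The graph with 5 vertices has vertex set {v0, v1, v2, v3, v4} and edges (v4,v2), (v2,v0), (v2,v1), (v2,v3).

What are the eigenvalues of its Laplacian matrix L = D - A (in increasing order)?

Degrees: deg(v0) = 1, deg(v1) = 1, deg(v2) = 4, deg(v3) = 1, deg(v4) = 1.
L = D − A with rows/columns ordered (v0, v1, v2, v3, v4):
  [ 1,  0, -1,  0,  0]
  [ 0,  1, -1,  0,  0]
  [-1, -1,  4, -1, -1]
  [ 0,  0, -1,  1,  0]
  [ 0,  0, -1,  0,  1]
Characteristic polynomial: det(λI − L) = λ(λ − 1)³(λ − 5).
Roots: λ = 0; (λ − 1) = 0 ⇒ λ = 1 (multiplicity 3); (λ − 5) = 0 ⇒ λ = 5.
(Check: the roots sum (with multiplicity) to 8, matching trace L = Σdeg = 2·4 = 8.)
Laplacian eigenvalues (increasing order): [0.0, 1.0, 1.0, 1.0, 5.0]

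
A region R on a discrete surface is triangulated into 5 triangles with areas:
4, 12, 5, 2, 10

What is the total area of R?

4 + 12 + 5 + 2 + 10 = 33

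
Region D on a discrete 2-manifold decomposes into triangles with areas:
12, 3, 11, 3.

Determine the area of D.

12 + 3 + 11 + 3 = 29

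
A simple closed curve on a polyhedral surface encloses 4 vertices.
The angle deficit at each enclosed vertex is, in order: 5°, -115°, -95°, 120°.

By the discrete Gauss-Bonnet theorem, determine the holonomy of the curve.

Holonomy = total enclosed curvature = 5° + (-115°) + (-95°) + 120° = -85°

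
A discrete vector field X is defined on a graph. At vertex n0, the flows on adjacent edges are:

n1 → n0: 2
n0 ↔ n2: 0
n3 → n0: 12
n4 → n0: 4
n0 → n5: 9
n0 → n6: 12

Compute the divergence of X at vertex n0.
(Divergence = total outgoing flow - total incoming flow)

Divergence = sum of outgoing flows = (-2) + 0 + (-12) + (-4) + 9 + 12 = 3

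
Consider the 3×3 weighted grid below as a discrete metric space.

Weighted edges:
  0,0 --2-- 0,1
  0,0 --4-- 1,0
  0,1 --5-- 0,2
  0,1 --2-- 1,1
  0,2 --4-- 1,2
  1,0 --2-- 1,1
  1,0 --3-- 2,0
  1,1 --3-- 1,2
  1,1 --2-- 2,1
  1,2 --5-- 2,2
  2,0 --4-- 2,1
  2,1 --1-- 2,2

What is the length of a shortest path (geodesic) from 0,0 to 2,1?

Shortest path: 0,0 → 0,1 → 1,1 → 2,1, total weight = 6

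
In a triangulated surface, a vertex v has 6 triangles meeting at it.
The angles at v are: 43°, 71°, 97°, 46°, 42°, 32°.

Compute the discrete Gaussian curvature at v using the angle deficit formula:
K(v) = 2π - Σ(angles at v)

Sum of angles = 331°. K = 360° - 331° = 29° = 29π/180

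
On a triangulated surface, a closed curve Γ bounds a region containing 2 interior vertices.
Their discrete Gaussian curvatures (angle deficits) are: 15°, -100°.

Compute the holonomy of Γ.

Holonomy = total enclosed curvature = 15° + (-100°) = -85°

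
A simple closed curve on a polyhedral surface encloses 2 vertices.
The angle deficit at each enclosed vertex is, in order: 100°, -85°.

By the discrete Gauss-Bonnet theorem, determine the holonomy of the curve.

Holonomy = total enclosed curvature = 100° + (-85°) = 15°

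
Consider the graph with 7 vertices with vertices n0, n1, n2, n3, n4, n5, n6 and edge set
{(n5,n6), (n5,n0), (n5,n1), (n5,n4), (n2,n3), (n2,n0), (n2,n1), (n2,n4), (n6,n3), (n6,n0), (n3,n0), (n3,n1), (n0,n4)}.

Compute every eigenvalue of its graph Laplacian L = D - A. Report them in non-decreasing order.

Degrees: deg(n0) = 5, deg(n1) = 3, deg(n2) = 4, deg(n3) = 4, deg(n4) = 3, deg(n5) = 4, deg(n6) = 3.
L = D − A with rows/columns ordered (n0, n1, n2, n3, n4, n5, n6):
  [ 5,  0, -1, -1, -1, -1, -1]
  [ 0,  3, -1, -1,  0, -1,  0]
  [-1, -1,  4, -1, -1,  0,  0]
  [-1, -1, -1,  4,  0,  0, -1]
  [-1,  0, -1,  0,  3, -1,  0]
  [-1, -1,  0,  0, -1,  4, -1]
  [-1,  0,  0, -1,  0, -1,  3]
Characteristic polynomial: det(λI − L) = λ(λ² − 8λ + 14)²(λ² − 10λ + 23).
Roots: λ = 0; (λ² − 8λ + 14) = 0 ⇒ λ = 4 ± √2 ≈ 2.5858, 5.4142 (multiplicity 2); (λ² − 10λ + 23) = 0 ⇒ λ = 5 ± √2 ≈ 3.5858, 6.4142.
(Check: the roots sum (with multiplicity) to 26, matching trace L = Σdeg = 2·13 = 26.)
Laplacian eigenvalues (increasing order): [0.0, 2.5858, 2.5858, 3.5858, 5.4142, 5.4142, 6.4142]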